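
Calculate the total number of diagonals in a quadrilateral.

Each of the 4 vertices connects to 1 non-adjacent vertices via diagonals.
Total connections = 4 × 1 = 4, but each diagonal is counted twice.
Number of diagonals = 4 / 2 = 2.

2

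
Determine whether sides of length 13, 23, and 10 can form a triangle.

Check the triangle inequality: 13 + 10 = 23 ≤ 23.
Since the sum of two sides does not exceed the third, no triangle can be formed.

No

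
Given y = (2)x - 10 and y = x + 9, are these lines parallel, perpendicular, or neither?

Slope of line 1: m1 = 2
Slope of line 2: m2 = 1
For parallel lines we need equal slopes: 2 != 1.
For perpendicular lines we need m1*m2 = -1: (2)(1) = 2 != -1.
Since neither condition holds, the lines are neither parallel nor perpendicular.

Neither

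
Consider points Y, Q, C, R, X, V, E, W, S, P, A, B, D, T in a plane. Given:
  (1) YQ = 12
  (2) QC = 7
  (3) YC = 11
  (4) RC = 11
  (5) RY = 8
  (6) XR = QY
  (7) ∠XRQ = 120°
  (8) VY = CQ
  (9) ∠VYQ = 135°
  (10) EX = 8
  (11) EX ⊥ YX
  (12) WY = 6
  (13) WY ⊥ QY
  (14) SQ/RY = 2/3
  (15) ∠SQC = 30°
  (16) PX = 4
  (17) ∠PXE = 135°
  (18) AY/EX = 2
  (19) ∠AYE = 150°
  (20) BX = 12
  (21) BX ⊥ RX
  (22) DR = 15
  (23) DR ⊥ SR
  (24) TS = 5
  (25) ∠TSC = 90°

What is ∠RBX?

From the given relations: XR = QY = 12.
Step 1: By the law of cosines on triangle BXR: BR² = 12² + 12² − 2·12·12·cos(90°) = 288, so BR = 12·√2.
Step 2: By the inverse law of cosines on triangle RBX: cos(∠RBX) = ((12·√2)² + 12² − 12²) / (2·12·√2·12) = 288/407.29 = 0.7071, so ∠RBX = 45°.

Therefore, the measure of angle ∠RBX = 45°.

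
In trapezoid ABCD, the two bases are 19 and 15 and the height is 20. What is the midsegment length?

The midsegment (median) of a trapezoid connects the midpoints of the non-parallel sides.
Its length is the average of the two bases: (19 + 15) / 2 = 17.

17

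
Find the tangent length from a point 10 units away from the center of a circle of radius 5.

tangent = √(d² - r²) = √(10² - 5²) = √(100 - 25) = √75 = 5*sqrt(3)

5*sqrt(3)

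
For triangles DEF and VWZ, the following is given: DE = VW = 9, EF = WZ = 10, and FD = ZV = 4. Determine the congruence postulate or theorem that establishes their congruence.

Consider the given information: DE = VW = 9, EF = WZ = 10, and FD = ZV = 4
This is not SAS or AAS: SAS requires two sides and the included angle between them. AAS requires two angles and a non-included side.
The correct criterion is SSS. All three pairs of corresponding sides are equal (Side-Side-Side).

SSS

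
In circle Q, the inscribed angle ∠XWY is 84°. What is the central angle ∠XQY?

By the inscribed angle theorem, the central angle is twice the inscribed angle.
Central angle = 2 × 84° = 168°

168°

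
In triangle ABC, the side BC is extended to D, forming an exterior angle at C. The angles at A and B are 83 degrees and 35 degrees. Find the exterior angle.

Exterior angle = 83 + 35 = 118 degrees (exterior angle theorem).

118 degrees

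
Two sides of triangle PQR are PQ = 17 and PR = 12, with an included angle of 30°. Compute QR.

Law of cosines: QR^2 = 17^2 + 12^2 - 2(17)(12)cos(30°) = 433 - 204*sqrt(3), so QR = sqrt(433 - 204*sqrt(3)).

sqrt(433 - 204*sqrt(3))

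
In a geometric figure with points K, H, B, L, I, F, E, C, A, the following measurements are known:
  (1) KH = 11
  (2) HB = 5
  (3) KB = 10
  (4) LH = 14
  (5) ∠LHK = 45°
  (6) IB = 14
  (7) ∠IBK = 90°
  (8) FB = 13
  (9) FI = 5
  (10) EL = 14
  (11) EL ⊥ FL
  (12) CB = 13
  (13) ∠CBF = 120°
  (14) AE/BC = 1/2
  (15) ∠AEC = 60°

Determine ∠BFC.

Step 1: By the law of cosines on triangle FBC: FC² = 13² + 13² − 2·13·13·cos(120°) = 507, so FC = 13·√3.
Step 2: By the inverse law of cosines on triangle BFC: cos(∠BFC) = (13² + (13·√3)² − 13²) / (2·13·13·√3) = 507/585.43 = 0.866, so ∠BFC = 30°.

Therefore, the measure of angle ∠BFC = 30°.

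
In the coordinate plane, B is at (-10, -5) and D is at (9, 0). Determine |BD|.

The horizontal distance is |9 - -10| = 19 and the vertical distance is |0 - -5| = 5.
By the Pythagorean theorem, d = sqrt(19^2 + 5^2) = sqrt(386).

sqrt(386)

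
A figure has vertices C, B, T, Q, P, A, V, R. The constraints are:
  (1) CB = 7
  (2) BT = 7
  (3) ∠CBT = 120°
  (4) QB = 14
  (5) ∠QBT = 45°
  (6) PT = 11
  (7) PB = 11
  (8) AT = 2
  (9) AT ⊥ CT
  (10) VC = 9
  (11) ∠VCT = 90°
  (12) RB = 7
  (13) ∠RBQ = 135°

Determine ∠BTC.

Step 1: By the law of cosines on triangle TBC: TC² = 7² + 7² − 2·7·7·cos(120°) = 147, so TC = 7·√3.
Step 2: By the inverse law of cosines on triangle BTC: cos(∠BTC) = (7² + (7·√3)² − 7²) / (2·7·7·√3) = 147/169.74 = 0.866, so ∠BTC = 30°.

Therefore, the measure of angle ∠BTC = 30°.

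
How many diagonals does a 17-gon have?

Total line segments between 17 vertices = C(17,2) = 136.
Subtract the 17 sides: 136 - 17 = 119 diagonals.

119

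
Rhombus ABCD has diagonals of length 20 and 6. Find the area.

Area of a rhombus = (d1 * d2) / 2
Area = (20 * 6) / 2
Area = 120 / 2
Area = 60

60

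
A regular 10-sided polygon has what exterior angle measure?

Each exterior angle of a regular n-gon is 360 / n.
For n = 10: 360 / 10 = 36 degrees.

36 degrees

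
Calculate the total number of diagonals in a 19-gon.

The number of diagonals in an n-gon is n(n - 3)/2.
For n = 19: 19(19 - 3)/2 = 19 × 16 / 2 = 152.

152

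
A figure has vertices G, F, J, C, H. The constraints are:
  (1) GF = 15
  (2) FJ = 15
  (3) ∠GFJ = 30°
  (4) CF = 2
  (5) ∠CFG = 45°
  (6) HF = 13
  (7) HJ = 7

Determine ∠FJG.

Step 1: By the law of cosines on triangle JFG: JG² = 15² + 15² − 2·15·15·cos(30°) = 60.29, so JG ≈ 7.76.
Step 2: By the inverse law of cosines on triangle FJG: cos(∠FJG) = (15² + 7.76² − 15²) / (2·15·7.76) = 60.29/232.94 = 0.2588, so ∠FJG = 75°.

Therefore, the measure of angle ∠FJG = 75°.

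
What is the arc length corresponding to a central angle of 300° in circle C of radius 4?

Arc length = 2πr × θ/360
= 2π × 4 × 5/6
= 20*pi/3

20*pi/3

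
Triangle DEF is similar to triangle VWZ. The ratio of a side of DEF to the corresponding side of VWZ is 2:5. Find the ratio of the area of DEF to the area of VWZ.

Area scales with the square of linear dimensions. If every length is multiplied by 2/5, then the area is multiplied by (2/5)^2 = 4/25.
The area ratio is 4:25.

4:25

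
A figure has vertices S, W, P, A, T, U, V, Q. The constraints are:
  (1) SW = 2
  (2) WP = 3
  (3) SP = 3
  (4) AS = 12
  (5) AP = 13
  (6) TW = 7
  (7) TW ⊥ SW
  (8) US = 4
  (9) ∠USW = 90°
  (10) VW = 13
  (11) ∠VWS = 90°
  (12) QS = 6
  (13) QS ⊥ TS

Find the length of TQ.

Step 1: By the law of cosines on triangle SWT: ST² = 2² + 7² − 2·2·7·cos(90°) = 53, so ST = √53.
Step 2: By the law of cosines on triangle TSQ: TQ² = √53² + 6² − 2·√53·6·cos(90°) = 89, so TQ = √89.

Therefore, the length of TQ = √89.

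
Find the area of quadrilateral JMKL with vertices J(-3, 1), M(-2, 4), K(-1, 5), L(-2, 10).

Shoelace: sum of cross terms = 12, Area = (1/2)|12| = 6

6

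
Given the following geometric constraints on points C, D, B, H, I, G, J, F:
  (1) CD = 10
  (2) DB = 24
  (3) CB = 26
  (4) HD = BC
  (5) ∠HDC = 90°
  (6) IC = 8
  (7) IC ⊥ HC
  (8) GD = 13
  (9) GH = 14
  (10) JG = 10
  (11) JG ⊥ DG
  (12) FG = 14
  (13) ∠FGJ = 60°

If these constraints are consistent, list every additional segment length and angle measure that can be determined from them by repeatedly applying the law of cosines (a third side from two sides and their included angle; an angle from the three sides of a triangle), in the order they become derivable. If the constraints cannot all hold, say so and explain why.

The constraints are consistent. Derivable facts, in order:
After 1 step:
- CH = 2·√194
- DJ ≈ 16.4
- JF = 2·√39
- ∠BCD = 67.38°
- ∠BDC = 90°
- ∠CBD = 22.62°
- ∠DGH = 148.69°
- ∠DHG = 15.06°
- ∠GDH = 16.25°
After 2 steps:
- HI ≈ 28.98
- ∠CHD = 21.04°
- ∠DCH = 68.96°
- ∠DJG = 52.43°
- ∠FJG = 76.1°
- ∠GDJ = 37.57°
- ∠GFJ = 43.9°
After 3 steps:
- ∠CHI = 16.02°
- ∠CIH = 73.98°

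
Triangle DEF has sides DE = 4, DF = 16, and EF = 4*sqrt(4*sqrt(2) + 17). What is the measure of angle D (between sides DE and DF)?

When all three sides of a triangle are known, the law of cosines can be rearranged to find any angle.
cos(C) = (a² + b² - c²) / (2ab) gives cos(D) = -sqrt(2)/2.
Taking the inverse cosine: D = 135°.

135°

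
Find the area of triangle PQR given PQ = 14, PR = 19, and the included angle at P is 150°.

Area = (1/2) * PQ * PR * sin(P)
Area = (1/2) * 14 * 19 * sin(150°)
Area = (1/2) * 14 * 19 * 1/2
Area = 133/2

133/2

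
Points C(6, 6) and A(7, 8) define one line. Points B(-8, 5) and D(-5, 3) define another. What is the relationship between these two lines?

Slope of line 1: m1 = (8 - 6)/(7 - 6) = 2/1 = 2
Slope of line 2: m2 = (3 - 5)/(-5 - -8) = -2/3 = -2/3
m1 != m2 and m1*m2 = -4/3 != -1. Neither.

Neither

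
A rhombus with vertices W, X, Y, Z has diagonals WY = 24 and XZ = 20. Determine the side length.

Half-diagonals are 12 and 10. side = sqrt(12^2 + 10^2) = sqrt(244) = 2*sqrt(61)

2*sqrt(61)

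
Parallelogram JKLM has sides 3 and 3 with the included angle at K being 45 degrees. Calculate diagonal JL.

The diagonal of a parallelogram can be found by treating two adjacent sides and the diagonal as a triangle.
Applying the law of cosines with sides 3, 3 and included angle 45°:
d^2 = 9 + 9 - 18*cos(45°) = 18 - 9*sqrt(2)
d = 3*sqrt(2 - sqrt(2))

3*sqrt(2 - sqrt(2))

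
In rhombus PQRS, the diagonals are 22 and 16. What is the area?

The diagonals of a rhombus divide it into four right triangles.
Each triangle has legs 22/ 2 = 11 and 16/2 = 8, so each has area (1/2)*11*8 = 44.
Four such triangles give total area = (d1 * d2) / 2 = 176.

176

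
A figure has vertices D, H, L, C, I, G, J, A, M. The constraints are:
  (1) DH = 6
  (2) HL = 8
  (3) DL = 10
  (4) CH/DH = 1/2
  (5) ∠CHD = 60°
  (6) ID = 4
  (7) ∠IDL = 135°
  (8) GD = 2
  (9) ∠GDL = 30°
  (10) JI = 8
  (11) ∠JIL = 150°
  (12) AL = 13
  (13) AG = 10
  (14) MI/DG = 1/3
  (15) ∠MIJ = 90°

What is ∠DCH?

From the given relations: CH = 1/2·DH = 1/2·6 = 3.
Step 1: By the law of cosines on triangle CHD: CD² = 3² + 6² − 2·3·6·cos(60°) = 27, so CD = 3·√3.
Step 2: By the inverse law of cosines on triangle DCH: cos(∠DCH) = ((3·√3)² + 3² − 6²) / (2·3·√3·3) = 0/31.18 = 0, so ∠DCH = 90°.

Therefore, the measure of angle ∠DCH = 90°.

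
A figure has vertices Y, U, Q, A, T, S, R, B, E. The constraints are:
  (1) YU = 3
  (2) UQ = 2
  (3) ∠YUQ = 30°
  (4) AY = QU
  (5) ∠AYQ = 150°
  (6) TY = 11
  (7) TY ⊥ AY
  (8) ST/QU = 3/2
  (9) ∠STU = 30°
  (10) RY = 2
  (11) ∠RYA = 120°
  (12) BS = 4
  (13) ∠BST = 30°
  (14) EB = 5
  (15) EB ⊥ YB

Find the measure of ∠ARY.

From the given relations: AY = QU = 2.
Step 1: By the law of cosines on triangle RYA: RA² = 2² + 2² − 2·2·2·cos(120°) = 12, so RA = 2·√3.
Step 2: By the inverse law of cosines on triangle ARY: cos(∠ARY) = ((2·√3)² + 2² − 2²) / (2·2·√3·2) = 12/13.86 = 0.866, so ∠ARY = 30°.

Therefore, the measure of angle ∠ARY = 30°.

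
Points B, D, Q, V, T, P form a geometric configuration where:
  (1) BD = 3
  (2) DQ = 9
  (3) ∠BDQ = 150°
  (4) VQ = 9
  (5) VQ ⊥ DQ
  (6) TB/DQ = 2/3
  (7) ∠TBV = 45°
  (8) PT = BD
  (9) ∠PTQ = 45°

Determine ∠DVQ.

Step 1: By the law of cosines on triangle VQD: VD² = 9² + 9² − 2·9·9·cos(90°) = 162, so VD = 9·√2.
Step 2: By the inverse law of cosines on triangle DVQ: cos(∠DVQ) = ((9·√2)² + 9² − 9²) / (2·9·√2·9) = 162/229.1 = 0.7071, so ∠DVQ = 45°.

Therefore, the measure of angle ∠DVQ = 45°.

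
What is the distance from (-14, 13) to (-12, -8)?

The horizontal distance is |-12 - -14| = 2 and the vertical distance is |-8 - 13| = 21.
By the Pythagorean theorem, d = sqrt(2^2 + 21^2) = sqrt(445).

sqrt(445)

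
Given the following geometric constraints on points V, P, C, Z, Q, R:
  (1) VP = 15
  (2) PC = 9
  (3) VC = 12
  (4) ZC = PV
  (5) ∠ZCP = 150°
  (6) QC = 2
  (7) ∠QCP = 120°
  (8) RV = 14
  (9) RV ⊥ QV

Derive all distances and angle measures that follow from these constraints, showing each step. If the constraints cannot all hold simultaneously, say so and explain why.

The constraints are consistent.

From the given relations:
  ZC = PV = 15

Step 1: From PC = 9, CZ = 15, and ∠PCZ = 150°, by the law of cosines:
  PZ² = PC² + CZ² - 2·PC·CZ·cos(150°) = 81 + 225 + 233.8 = 539.8
  PZ ≈ 23.23

Step 2: From PC = 9, CQ = 2, and ∠PCQ = 120°, by the law of cosines:
  PQ² = PC² + CQ² - 2·PC·CQ·cos(120°) = 81 + 4 + 18 = 103
  PQ = √103

Step 3: From VC = 12, VP = 15, CP = 9, by the inverse law of cosines:
  cos(∠CVP) = (VC² + VP² - CP²) / (2·VC·VP)
  ∠CVP = 36.87°

Step 4: From PC = 9, PV = 15, CV = 12, by the inverse law of cosines:
  cos(∠CPV) = (PC² + PV² - CV²) / (2·PC·PV)
  ∠CPV = 53.13°

Step 5: From CP = 9, CV = 12, PV = 15, by the inverse law of cosines:
  cos(∠PCV) = (CP² + CV² - PV²) / (2·CP·CV)
  ∠PCV = 90°

Step 6: From PC = 9, PQ = √103, CQ = 2, by the inverse law of cosines:
  cos(∠CPQ) = (PC² + PQ² - CQ²) / (2·PC·PQ)
  ∠CPQ = 9.83°

Step 7: From PC = 9, PZ = 23.23, CZ = 15, by the inverse law of cosines:
  cos(∠CPZ) = (PC² + PZ² - CZ²) / (2·PC·PZ)
  ∠CPZ = 18.83°

Step 8: From ZC = 15, ZP = 23.23, CP = 9, by the inverse law of cosines:
  cos(∠CZP) = (ZC² + ZP² - CP²) / (2·ZC·ZP)
  ∠CZP = 11.17°

Step 9: From QC = 2, QP = √103, CP = 9, by the inverse law of cosines:
  cos(∠CQP) = (QC² + QP² - CP²) / (2·QC·QP)
  ∠CQP = 50.17°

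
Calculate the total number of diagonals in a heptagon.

The number of diagonals in an n-gon is n(n - 3)/2.
For n = 7: 7(7 - 3)/2 = 7 × 4 / 2 = 14.

14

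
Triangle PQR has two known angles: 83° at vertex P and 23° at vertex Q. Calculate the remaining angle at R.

angle R = 180 - 83 - 23 = 74 degrees.

74 degrees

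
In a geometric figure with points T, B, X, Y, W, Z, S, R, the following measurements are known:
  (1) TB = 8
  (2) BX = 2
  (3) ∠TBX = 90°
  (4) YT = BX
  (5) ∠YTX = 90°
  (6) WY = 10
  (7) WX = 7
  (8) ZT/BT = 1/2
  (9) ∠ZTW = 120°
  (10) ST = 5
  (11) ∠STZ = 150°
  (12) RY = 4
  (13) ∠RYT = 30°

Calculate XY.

From the given relations: YT = BX = 2.
Step 1: By the law of cosines on triangle XBT: XT² = 2² + 8² − 2·2·8·cos(90°) = 68, so XT = 2·√17.
Step 2: By the law of cosines on triangle XTY: XY² = (2·√17)² + 2² − 2·2·√17·2·cos(90°) = 72, so XY = 6·√2.

Therefore, the length of XY = 6·√2.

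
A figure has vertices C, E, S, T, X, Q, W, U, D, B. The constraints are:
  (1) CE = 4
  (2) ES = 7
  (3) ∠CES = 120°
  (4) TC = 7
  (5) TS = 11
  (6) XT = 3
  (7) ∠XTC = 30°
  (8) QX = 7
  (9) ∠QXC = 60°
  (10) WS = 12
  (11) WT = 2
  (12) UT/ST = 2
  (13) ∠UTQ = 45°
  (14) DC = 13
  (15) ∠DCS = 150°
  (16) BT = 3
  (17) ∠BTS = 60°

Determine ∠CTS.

Step 1: By the law of cosines on triangle CES: CS² = 4² + 7² − 2·4·7·cos(120°) = 93, so CS = √93.
Step 2: By the inverse law of cosines on triangle CTS: cos(∠CTS) = (7² + 11² − √93²) / (2·7·11) = 77/154 = 0.5, so ∠CTS = 60°.

Therefore, the measure of angle ∠CTS = 60°.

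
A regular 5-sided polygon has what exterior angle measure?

Each exterior angle of a regular n-gon is 360 / n.
For n = 5: 360 / 5 = 72 degrees.

72 degrees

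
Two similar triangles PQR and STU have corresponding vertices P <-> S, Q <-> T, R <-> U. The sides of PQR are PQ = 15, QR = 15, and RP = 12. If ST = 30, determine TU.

Since the triangles are similar, the ratio of corresponding sides is constant.
Scale factor k = ST / PQ = 30 / 15 = 2
TU = k * QR = 2 * 15 = 30

30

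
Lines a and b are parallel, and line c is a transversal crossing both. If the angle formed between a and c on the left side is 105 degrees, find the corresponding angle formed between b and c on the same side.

Corresponding angles are equal: 105 degrees.

105 degrees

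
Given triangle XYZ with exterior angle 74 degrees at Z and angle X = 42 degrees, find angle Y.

angle Y = 74 - 42 = 32 degrees (exterior angle theorem).

32 degrees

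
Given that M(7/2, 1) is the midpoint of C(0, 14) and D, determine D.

Using the midpoint formula: M = ((x1 + x2)/2, (y1 + y2)/2)
We know M = (7/2, 1) and C = (0, 14)
For x: 7/2 = (0 + x2)/2, so x2 = 2*7/2 - 0 = 7
For y: 1 = (14 + y2)/2, so y2 = 2*1 - 14 = -12
D = (7, -12)

(7, -12)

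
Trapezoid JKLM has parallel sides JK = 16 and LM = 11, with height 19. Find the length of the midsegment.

The midsegment of a trapezoid = (base1 + base2) / 2
midsegment = (16 + 11) / 2
midsegment = 27 / 2
midsegment = 27/2

27/2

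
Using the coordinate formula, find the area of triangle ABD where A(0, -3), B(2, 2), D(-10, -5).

The Shoelace formula computes the area from vertex coordinates by summing cross products.
For vertices (0,-3), (2,2), (-10,-5):
Signed sum = 0*2 - 2*-3 + 2*-5 - -10*2 + -10*-3 - 0*-5
= 6 + 10 + 30 = 46
Area = (1/2)|46| = 23.

23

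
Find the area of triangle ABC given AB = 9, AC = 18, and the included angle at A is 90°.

When two sides and the included angle are known, the area formula is (1/2)ab sin(C).
The height from one side to the opposite vertex is 18 sin(90°) = 18.
Area = (1/2) * 9 * 18 = 81.

81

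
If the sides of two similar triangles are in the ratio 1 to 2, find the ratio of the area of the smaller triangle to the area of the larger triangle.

Area scales with the square of linear dimensions. If every length is multiplied by 1/2, then the area is multiplied by (1/2)^2 = 1/4.
The area ratio is 1:4.

1:4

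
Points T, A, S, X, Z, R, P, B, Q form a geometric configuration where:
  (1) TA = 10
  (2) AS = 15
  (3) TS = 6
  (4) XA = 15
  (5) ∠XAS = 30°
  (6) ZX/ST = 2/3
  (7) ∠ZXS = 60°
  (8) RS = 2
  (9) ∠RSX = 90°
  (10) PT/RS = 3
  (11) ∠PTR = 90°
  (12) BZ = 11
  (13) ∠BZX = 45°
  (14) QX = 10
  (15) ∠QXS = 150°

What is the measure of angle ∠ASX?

Step 1: By the law of cosines on triangle SAX: SX² = 15² + 15² − 2·15·15·cos(30°) = 60.29, so SX ≈ 7.76.
Step 2: By the inverse law of cosines on triangle ASX: cos(∠ASX) = (15² + 7.76² − 15²) / (2·15·7.76) = 60.29/232.94 = 0.2588, so ∠ASX = 75°.

Therefore, the measure of angle ∠ASX = 75°.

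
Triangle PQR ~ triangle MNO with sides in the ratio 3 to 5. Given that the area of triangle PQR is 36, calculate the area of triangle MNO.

For similar figures, the area ratio equals the square of the side ratio.
Side ratio (PQR to MNO) = 3:5, so area ratio = 3^2:5^2 = 9:25.
If the area of PQR is 36, then the area of MNO = 36 * (25/9) = 100.

100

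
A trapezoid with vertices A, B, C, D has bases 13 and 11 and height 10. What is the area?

Area = (13 + 11) * 10 / 2 = 240 / 2 = 120

120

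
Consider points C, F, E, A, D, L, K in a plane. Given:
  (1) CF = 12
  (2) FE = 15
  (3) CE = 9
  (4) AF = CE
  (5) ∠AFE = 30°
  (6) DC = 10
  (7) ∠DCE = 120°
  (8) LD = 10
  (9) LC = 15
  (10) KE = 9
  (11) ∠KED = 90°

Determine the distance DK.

Step 1: By the law of cosines on triangle ECD: ED² = 9² + 10² − 2·9·10·cos(120°) = 271, so ED ≈ 16.46.
Step 2: By the law of cosines on triangle DEK: DK² = 16.46² + 9² − 2·16.46·9·cos(90°) = 352, so DK = 4·√22.

Therefore, the length of DK = 4·√22.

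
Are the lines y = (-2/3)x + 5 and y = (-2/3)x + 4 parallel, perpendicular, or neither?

Slope of line 1: m1 = -2/3
Slope of line 2: m2 = -2/3
Two lines are parallel if and only if they have equal slopes (or both are vertical).
Here m1 = m2 = -2/3, confirming the lines are parallel.

Parallel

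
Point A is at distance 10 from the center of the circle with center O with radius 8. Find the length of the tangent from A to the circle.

tangent = √(d² - r²) = √(10² - 8²) = √(100 - 64) = √36 = 6

6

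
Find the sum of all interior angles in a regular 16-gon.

The sum of interior angles of an n-sided polygon is (n - 2) * 180.
For n = 16: (16 - 2) * 180 = 14 * 180 = 2520 degrees.

2520 degrees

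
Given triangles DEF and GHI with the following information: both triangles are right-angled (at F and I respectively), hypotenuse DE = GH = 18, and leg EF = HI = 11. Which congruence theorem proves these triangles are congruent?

The given information matches HL: The hypotenuse and one leg of two right triangles are equal (Hypotenuse-Leg).

HL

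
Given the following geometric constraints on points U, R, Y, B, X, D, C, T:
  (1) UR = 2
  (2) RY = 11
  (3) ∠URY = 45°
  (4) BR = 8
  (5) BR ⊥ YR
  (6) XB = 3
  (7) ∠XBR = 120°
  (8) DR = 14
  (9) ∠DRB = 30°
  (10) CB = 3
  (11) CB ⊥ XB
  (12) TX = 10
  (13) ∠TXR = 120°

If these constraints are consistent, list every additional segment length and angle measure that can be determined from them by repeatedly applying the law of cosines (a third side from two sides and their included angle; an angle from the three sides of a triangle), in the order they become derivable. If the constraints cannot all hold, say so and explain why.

The constraints are consistent. Derivable facts, in order:
After 1 step:
- BD ≈ 8.12
- RX = √97
- UY ≈ 9.69
- XC = 3·√2
- YB = √185
After 2 steps:
- RT ≈ 17.19
- ∠BCX = 45°
- ∠BDR = 29.49°
- ∠BRX = 15.3°
- ∠BXC = 45°
- ∠BXR = 44.7°
- ∠BYR = 36.03°
- ∠DBR = 120.51°
- ∠RBY = 53.97°
- ∠RUY = 126.61°
- ∠RYU = 8.39°
After 3 steps:
- ∠RTX = 29.75°
- ∠TRX = 30.25°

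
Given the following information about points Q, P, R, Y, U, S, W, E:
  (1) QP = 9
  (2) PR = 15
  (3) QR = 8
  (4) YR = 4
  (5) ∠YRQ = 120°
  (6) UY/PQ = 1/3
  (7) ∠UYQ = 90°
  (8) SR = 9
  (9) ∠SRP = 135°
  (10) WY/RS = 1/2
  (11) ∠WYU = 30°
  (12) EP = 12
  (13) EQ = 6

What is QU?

From the given relations: UY = 1/3·PQ = 1/3·9 = 3.
Step 1: By the law of cosines on triangle QRY: QY² = 8² + 4² − 2·8·4·cos(120°) = 112, so QY = 4·√7.
Step 2: By the law of cosines on triangle QYU: QU² = (4·√7)² + 3² − 2·4·√7·3·cos(90°) = 121, so QU = 11.

Therefore, the length of QU = 11.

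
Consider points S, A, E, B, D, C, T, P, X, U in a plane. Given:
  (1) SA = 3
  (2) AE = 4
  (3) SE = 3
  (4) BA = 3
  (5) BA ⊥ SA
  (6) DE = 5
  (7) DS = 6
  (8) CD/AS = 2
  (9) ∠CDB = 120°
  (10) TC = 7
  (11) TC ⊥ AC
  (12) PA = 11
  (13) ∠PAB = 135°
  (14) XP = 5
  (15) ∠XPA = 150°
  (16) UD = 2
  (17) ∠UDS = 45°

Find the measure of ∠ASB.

Step 1: By the law of cosines on triangle SAB: SB² = 3² + 3² − 2·3·3·cos(90°) = 18, so SB = 3·√2.
Step 2: By the inverse law of cosines on triangle ASB: cos(∠ASB) = (3² + (3·√2)² − 3²) / (2·3·3·√2) = 18/25.46 = 0.7071, so ∠ASB = 45°.

Therefore, the measure of angle ∠ASB = 45°.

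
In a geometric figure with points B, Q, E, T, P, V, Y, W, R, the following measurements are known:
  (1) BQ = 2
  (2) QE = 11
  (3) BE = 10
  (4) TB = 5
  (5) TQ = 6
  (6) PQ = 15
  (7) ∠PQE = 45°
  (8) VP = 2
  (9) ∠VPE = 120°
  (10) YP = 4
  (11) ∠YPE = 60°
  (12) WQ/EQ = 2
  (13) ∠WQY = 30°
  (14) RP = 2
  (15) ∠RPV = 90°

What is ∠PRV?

Step 1: By the law of cosines on triangle RPV: RV² = 2² + 2² − 2·2·2·cos(90°) = 8, so RV = 2·√2.
Step 2: By the inverse law of cosines on triangle PRV: cos(∠PRV) = (2² + (2·√2)² − 2²) / (2·2·2·√2) = 8/11.31 = 0.7071, so ∠PRV = 45°.

Therefore, the measure of angle ∠PRV = 45°.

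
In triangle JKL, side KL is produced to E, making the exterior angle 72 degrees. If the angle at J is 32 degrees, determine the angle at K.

The exterior angle theorem states that an exterior angle equals the sum of the two non-adjacent interior angles.
So 72 = 32 + angle K, which gives angle K = 72 - 32 = 40 degrees.

40 degrees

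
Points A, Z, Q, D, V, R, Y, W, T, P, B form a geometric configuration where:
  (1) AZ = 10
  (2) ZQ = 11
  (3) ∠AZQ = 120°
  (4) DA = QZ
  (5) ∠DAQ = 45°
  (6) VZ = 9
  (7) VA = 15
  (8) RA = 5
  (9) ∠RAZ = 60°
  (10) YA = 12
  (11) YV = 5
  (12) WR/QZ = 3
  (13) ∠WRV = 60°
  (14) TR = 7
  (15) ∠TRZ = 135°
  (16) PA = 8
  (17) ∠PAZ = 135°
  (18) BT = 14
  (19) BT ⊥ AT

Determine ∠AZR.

Step 1: By the law of cosines on triangle ZAR: ZR² = 10² + 5² − 2·10·5·cos(60°) = 75, so ZR = 5·√3.
Step 2: By the inverse law of cosines on triangle AZR: cos(∠AZR) = (10² + (5·√3)² − 5²) / (2·10·5·√3) = 150/173.21 = 0.866, so ∠AZR = 30°.

Therefore, the measure of angle ∠AZR = 30°.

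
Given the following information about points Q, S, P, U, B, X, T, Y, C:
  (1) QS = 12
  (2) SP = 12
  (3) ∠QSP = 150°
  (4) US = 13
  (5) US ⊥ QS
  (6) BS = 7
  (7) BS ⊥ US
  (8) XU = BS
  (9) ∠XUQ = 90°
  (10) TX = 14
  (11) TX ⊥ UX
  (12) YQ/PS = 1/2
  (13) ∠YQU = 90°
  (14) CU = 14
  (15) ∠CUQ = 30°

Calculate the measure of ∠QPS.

Step 1: By the law of cosines on triangle PSQ: PQ² = 12² + 12² − 2·12·12·cos(150°) = 537.42, so PQ ≈ 23.18.
Step 2: By the inverse law of cosines on triangle QPS: cos(∠QPS) = (23.18² + 12² − 12²) / (2·23.18·12) = 537.42/556.37 = 0.9659, so ∠QPS = 15°.

Therefore, the measure of angle ∠QPS = 15°.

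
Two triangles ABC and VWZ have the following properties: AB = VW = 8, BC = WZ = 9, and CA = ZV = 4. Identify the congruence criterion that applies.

The given information provides:
AB = VW = 8, BC = WZ = 9, and CA = ZV = 4
This matches the SSS congruence theorem.
All three pairs of corresponding sides are equal (Side-Side-Side).

SSS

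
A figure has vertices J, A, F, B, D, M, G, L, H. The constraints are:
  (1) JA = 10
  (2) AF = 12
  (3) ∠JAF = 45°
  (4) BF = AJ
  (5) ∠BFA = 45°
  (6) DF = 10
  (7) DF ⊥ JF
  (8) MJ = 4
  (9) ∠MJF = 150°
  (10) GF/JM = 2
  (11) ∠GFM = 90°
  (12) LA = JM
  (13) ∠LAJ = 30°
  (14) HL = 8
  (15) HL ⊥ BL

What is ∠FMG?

From the given relations: GF = 2·JM = 2·4 = 8.
Step 1: By the law of cosines on triangle JAF: JF² = 10² + 12² − 2·10·12·cos(45°) = 74.29, so JF ≈ 8.62.
Step 2: By the law of cosines on triangle MJF: MF² = 4² + 8.62² − 2·4·8.62·cos(150°) = 150.01, so MF ≈ 12.25.
Step 3: By the law of cosines on triangle MFG: MG² = 12.25² + 8² − 2·12.25·8·cos(90°) = 214.01, so MG ≈ 14.63.
Step 4: By the inverse law of cosines on triangle FMG: cos(∠FMG) = (12.25² + 14.63² − 8²) / (2·12.25·14.63) = 300.02/358.35 = 0.8372, so ∠FMG = 33.15°.

Therefore, the measure of angle ∠FMG = 33.15°.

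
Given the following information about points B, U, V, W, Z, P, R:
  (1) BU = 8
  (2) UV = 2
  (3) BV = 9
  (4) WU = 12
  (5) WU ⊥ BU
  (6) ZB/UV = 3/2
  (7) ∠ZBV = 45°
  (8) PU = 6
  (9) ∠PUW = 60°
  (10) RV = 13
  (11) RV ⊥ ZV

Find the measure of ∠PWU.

Step 1: By the law of cosines on triangle WUP: WP² = 12² + 6² − 2·12·6·cos(60°) = 108, so WP = 6·√3.
Step 2: By the inverse law of cosines on triangle PWU: cos(∠PWU) = ((6·√3)² + 12² − 6²) / (2·6·√3·12) = 216/249.42 = 0.866, so ∠PWU = 30°.

Therefore, the measure of angle ∠PWU = 30°.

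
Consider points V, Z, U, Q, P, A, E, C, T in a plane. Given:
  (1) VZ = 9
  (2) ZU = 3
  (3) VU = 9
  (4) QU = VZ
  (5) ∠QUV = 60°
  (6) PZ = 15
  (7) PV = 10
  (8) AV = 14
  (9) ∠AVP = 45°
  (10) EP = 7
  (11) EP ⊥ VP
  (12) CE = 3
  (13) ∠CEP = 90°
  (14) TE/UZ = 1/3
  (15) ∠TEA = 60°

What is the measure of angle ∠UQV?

From the given relations: QU = VZ = 9.
Step 1: By the law of cosines on triangle QUV: QV² = 9² + 9² − 2·9·9·cos(60°) = 81, so QV = 9.
Step 2: By the inverse law of cosines on triangle UQV: cos(∠UQV) = (9² + 9² − 9²) / (2·9·9) = 81/162 = 0.5, so ∠UQV = 60°.

Therefore, the measure of angle ∠UQV = 60°.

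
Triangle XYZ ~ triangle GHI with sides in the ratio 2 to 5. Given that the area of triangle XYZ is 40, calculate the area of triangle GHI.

The ratio of areas of similar triangles = (side ratio)^2.
Side ratio = 2:5, so area ratio = 4:25.
Area of GHI / Area of XYZ = 25/4
Area of GHI = 40 * 25/4 = 250

250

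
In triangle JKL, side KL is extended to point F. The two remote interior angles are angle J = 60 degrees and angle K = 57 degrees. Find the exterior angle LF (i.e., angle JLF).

By the exterior angle theorem, an exterior angle of a triangle equals the sum of the two remote interior angles.
Exterior angle = angle J + angle K
Exterior angle = 60 + 57 = 117 degrees

117 degrees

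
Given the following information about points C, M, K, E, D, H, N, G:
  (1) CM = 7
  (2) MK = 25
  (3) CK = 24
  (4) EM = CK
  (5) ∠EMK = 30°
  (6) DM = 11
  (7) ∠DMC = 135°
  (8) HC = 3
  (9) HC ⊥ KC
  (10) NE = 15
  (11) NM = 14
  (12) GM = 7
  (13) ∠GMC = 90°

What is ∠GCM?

Step 1: By the law of cosines on triangle CMG: CG² = 7² + 7² − 2·7·7·cos(90°) = 98, so CG = 7·√2.
Step 2: By the inverse law of cosines on triangle GCM: cos(∠GCM) = ((7·√2)² + 7² − 7²) / (2·7·√2·7) = 98/138.59 = 0.7071, so ∠GCM = 45°.

Therefore, the measure of angle ∠GCM = 45°.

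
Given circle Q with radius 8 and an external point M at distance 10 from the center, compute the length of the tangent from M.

The tangent, radius, and line from the external point to the center form a right triangle.
The right angle is where the tangent meets the radius.
By the Pythagorean theorem: tangent² + 8² = 10²
tangent² = 100 - 64 = 36
tangent = 6

6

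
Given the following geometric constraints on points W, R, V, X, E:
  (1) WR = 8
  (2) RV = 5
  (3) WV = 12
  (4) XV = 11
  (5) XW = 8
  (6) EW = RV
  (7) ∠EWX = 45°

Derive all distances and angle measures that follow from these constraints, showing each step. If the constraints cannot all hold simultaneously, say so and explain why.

The constraints are consistent.

From the given relations:
  EW = RV = 5

Step 1: From XW = 8, WE = 5, and ∠XWE = 45°, by the law of cosines:
  XE² = XW² + WE² - 2·XW·WE·cos(45°) = 64 + 25 - 56.57 = 32.43
  XE ≈ 5.69

Step 2: From WR = 8, WV = 12, RV = 5, by the inverse law of cosines:
  cos(∠RWV) = (WR² + WV² - RV²) / (2·WR·WV)
  ∠RWV = 17.61°

Step 3: From WV = 12, WX = 8, VX = 11, by the inverse law of cosines:
  cos(∠VWX) = (WV² + WX² - VX²) / (2·WV·WX)
  ∠VWX = 63.06°

Step 4: From RV = 5, RW = 8, VW = 12, by the inverse law of cosines:
  cos(∠VRW) = (RV² + RW² - VW²) / (2·RV·RW)
  ∠VRW = 133.43°

Step 5: From VR = 5, VW = 12, RW = 8, by the inverse law of cosines:
  cos(∠RVW) = (VR² + VW² - RW²) / (2·VR·VW)
  ∠RVW = 28.96°

Step 6: From VW = 12, VX = 11, WX = 8, by the inverse law of cosines:
  cos(∠WVX) = (VW² + VX² - WX²) / (2·VW·VX)
  ∠WVX = 40.42°

Step 7: From XV = 11, XW = 8, VW = 12, by the inverse law of cosines:
  cos(∠VXW) = (XV² + XW² - VW²) / (2·XV·XW)
  ∠VXW = 76.53°

Step 8: From XE = 5.69, XW = 8, EW = 5, by the inverse law of cosines:
  cos(∠EXW) = (XE² + XW² - EW²) / (2·XE·XW)
  ∠EXW = 38.38°

Step 9: From EW = 5, EX = 5.69, WX = 8, by the inverse law of cosines:
  cos(∠WEX) = (EW² + EX² - WX²) / (2·EW·EX)
  ∠WEX = 96.62°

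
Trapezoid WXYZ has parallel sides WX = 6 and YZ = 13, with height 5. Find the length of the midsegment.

The midsegment of a trapezoid = (base1 + base2) / 2
midsegment = (6 + 13) / 2
midsegment = 19 / 2
midsegment = 19/2

19/2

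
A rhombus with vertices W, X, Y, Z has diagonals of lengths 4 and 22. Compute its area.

Area = (4 * 22) / 2 = 88 / 2 = 44

44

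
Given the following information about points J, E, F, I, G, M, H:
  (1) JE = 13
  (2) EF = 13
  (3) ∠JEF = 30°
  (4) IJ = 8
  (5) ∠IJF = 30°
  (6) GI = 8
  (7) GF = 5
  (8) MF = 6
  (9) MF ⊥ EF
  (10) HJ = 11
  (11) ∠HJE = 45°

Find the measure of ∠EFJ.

Step 1: By the law of cosines on triangle FEJ: FJ² = 13² + 13² − 2·13·13·cos(30°) = 45.28, so FJ ≈ 6.73.
Step 2: By the inverse law of cosines on triangle EFJ: cos(∠EFJ) = (13² + 6.73² − 13²) / (2·13·6.73) = 45.28/174.96 = 0.2588, so ∠EFJ = 75°.

Therefore, the measure of angle ∠EFJ = 75°.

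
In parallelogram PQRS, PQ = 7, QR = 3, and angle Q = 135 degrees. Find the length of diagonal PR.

The diagonal of a parallelogram can be found by treating two adjacent sides and the diagonal as a triangle.
Applying the law of cosines with sides 7, 3 and included angle 135°:
d^2 = 49 + 9 - 42*cos(135°) = 21*sqrt(2) + 58
d = sqrt(21*sqrt(2) + 58)

sqrt(21*sqrt(2) + 58)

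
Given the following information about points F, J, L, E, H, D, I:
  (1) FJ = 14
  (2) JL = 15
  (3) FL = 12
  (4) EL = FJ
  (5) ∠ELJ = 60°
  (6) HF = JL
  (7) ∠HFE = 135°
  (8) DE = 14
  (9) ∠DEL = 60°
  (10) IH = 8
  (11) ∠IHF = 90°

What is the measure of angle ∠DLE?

From the given relations: EL = FJ = 14.
Step 1: By the law of cosines on triangle LED: LD² = 14² + 14² − 2·14·14·cos(60°) = 196, so LD = 14.
Step 2: By the inverse law of cosines on triangle DLE: cos(∠DLE) = (14² + 14² − 14²) / (2·14·14) = 196/392 = 0.5, so ∠DLE = 60°.

Therefore, the measure of angle ∠DLE = 60°.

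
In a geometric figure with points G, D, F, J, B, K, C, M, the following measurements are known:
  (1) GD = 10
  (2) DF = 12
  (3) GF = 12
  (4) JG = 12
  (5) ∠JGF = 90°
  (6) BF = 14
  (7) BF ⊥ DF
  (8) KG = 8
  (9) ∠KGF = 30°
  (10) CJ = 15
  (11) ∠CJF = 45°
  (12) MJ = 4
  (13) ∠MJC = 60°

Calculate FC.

Step 1: By the law of cosines on triangle JGF: JF² = 12² + 12² − 2·12·12·cos(90°) = 288, so JF = 12·√2.
Step 2: By the law of cosines on triangle FJC: FC² = (12·√2)² + 15² − 2·12·√2·15·cos(45°) = 153, so FC = 3·√17.

Therefore, the length of FC = 3·√17.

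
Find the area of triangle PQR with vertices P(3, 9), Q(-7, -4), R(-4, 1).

Using the Shoelace formula for a triangle:
Area = (1/2)|x0(y1 - y2) + x1(y2 - y0) + x2(y0 - y1)|
Area = (1/2)|3(-4 - 1) + -7(1 - 9) + -4(9 - -4)|
Area = (1/2)|-15 + 56 + -52|
Area = (1/2)|-11|
Area = (1/2)(11)
Area = 11/2

11/2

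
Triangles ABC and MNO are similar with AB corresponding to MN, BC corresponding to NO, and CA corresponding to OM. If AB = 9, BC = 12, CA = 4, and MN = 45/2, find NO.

Similar triangles have proportional sides. Setting up the proportion:
MN / AB = NO / BC
45/2 / 9 = NO / 12
NO = 12 * 45/2 / 9 = 30.

30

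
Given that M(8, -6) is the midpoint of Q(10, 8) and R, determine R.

Using the midpoint formula: M = ((x1 + x2)/2, (y1 + y2)/2)
We know M = (8, -6) and Q = (10, 8)
For x: 8 = (10 + x2)/2, so x2 = 2*8 - 10 = 6
For y: -6 = (8 + y2)/2, so y2 = 2*-6 - 8 = -20
R = (6, -20)

(6, -20)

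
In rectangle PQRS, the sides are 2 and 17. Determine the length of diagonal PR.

Using the Pythagorean theorem:
d² = 2² + 17² = 4 + 289 = 293
d = sqrt(293)

sqrt(293)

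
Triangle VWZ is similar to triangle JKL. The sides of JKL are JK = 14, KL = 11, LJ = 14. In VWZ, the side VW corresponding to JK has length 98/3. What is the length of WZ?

Since the triangles are similar, the ratio of corresponding sides is constant.
Scale factor k = VW / JK = 98/3 / 14 = 7/3
WZ = k * KL = 7/3 * 11 = 77/3

77/3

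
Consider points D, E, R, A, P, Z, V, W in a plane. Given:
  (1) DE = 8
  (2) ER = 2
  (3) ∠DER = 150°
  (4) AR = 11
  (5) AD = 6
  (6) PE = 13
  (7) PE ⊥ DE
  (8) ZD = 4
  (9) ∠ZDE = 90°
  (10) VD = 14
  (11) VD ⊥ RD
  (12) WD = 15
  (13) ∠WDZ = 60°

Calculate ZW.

Step 1: By the law of cosines on triangle ZDW: ZW² = 4² + 15² − 2·4·15·cos(60°) = 181, so ZW = √181.

Therefore, the length of ZW = √181.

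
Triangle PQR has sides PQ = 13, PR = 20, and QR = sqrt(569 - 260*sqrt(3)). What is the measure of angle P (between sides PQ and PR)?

By the inverse law of cosines: cos(P) = (PQ² + PR² - QR²) / (2 × PQ × PR)
cos(P) = (13² + 20² - (sqrt(569 - 260*sqrt(3)))²) / (2 × 13 × 20)
cos(P) = (169 + 400 - (569 - 260*sqrt(3))) / 520
cos(P) = sqrt(3)/2
P = arccos(sqrt(3)/2) = 30°

30°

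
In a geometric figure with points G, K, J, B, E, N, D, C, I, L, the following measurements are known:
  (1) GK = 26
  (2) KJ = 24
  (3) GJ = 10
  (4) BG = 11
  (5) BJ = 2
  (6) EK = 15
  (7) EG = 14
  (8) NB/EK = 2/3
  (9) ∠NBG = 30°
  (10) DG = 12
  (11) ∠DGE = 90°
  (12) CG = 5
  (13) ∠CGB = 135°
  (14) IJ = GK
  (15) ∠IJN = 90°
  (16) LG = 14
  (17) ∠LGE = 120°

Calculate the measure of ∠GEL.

Step 1: By the law of cosines on triangle EGL: EL² = 14² + 14² − 2·14·14·cos(120°) = 588, so EL = 14·√3.
Step 2: By the inverse law of cosines on triangle GEL: cos(∠GEL) = (14² + (14·√3)² − 14²) / (2·14·14·√3) = 588/678.96 = 0.866, so ∠GEL = 30°.

Therefore, the measure of angle ∠GEL = 30°.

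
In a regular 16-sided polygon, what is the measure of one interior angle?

Each interior angle of a regular n-gon is (n - 2) * 180 / n.
For n = 16: (16 - 2) * 180 / 16 = 2520/16 = 315/2 degrees.

315/2 degrees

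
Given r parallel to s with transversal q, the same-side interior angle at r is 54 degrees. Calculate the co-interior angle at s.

Co-interior angles (same-side interior) formed by parallel lines and a transversal are supplementary (sum to 180 degrees).
The given angle is 54 degrees.
The co-interior angle = 180 - 54 = 126 degrees.

126 degrees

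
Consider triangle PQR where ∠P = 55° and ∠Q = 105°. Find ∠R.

Let angle R = x. Then 55 + 105 + x = 180.
x = 180 - 160 = 20 degrees.

20 degrees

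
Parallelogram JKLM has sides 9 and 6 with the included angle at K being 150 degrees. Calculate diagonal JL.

Using the law of cosines:
d^2 = 9^2 + 6^2 - 2(9)(6)cos(150 degrees)
d^2 = 81 + 36 - 108*-sqrt(3)/2
d^2 = 54*sqrt(3) + 117
d = 3*sqrt(6*sqrt(3) + 13)

3*sqrt(6*sqrt(3) + 13)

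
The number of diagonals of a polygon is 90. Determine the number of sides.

Using d = n(n - 3)/2, we solve 90 = n(n - 3)/2.
So n(n - 3) = 180.
Testing n = 15: 15 * 12 = 180 = 180. Correct.
The polygon has 15 sides.

15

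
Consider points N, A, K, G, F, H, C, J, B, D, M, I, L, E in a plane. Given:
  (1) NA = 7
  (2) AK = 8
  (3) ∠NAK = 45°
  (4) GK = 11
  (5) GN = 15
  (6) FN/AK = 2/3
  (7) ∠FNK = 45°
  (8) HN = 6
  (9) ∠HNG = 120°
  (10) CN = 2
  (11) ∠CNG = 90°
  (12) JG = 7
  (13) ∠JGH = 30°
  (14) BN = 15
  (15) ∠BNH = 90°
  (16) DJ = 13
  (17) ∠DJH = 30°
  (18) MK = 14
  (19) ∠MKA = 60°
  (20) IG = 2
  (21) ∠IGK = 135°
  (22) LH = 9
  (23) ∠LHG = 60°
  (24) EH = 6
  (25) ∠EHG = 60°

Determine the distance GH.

Step 1: By the law of cosines on triangle GNH: GH² = 15² + 6² − 2·15·6·cos(120°) = 351, so GH = 3·√39.

Therefore, the length of GH = 3·√39.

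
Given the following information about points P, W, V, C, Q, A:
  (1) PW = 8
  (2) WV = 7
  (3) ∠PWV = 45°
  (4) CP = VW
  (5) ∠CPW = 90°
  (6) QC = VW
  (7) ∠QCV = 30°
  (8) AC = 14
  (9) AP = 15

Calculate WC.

From the given relations: CP = VW = 7.
Step 1: By the law of cosines on triangle WPC: WC² = 8² + 7² − 2·8·7·cos(90°) = 113, so WC = √113.

Therefore, the length of WC = √113.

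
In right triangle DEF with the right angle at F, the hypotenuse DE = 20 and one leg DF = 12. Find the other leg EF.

By the Pythagorean theorem: EF^2 = DE^2 - DF^2
EF^2 = 20^2 - 12^2 = 400 - 144 = 256
EF = sqrt(256) = 16

16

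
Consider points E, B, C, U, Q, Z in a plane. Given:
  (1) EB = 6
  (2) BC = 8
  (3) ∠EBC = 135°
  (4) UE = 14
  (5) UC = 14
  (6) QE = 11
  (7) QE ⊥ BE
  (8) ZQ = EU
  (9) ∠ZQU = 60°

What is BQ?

Step 1: By the law of cosines on triangle BEQ: BQ² = 6² + 11² − 2·6·11·cos(90°) = 157, so BQ = √157.

Therefore, the length of BQ = √157.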